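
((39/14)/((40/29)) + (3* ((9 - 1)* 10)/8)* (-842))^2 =200066003291961/313600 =637965571.72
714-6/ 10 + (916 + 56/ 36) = 73393/ 45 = 1630.96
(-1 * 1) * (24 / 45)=-8 / 15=-0.53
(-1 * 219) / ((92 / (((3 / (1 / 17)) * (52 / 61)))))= -145197 / 1403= -103.49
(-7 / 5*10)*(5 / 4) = -35 / 2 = -17.50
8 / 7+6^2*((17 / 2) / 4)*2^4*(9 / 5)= 77152 / 35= 2204.34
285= 285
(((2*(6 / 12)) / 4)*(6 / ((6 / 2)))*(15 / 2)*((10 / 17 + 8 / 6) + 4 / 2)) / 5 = 50 / 17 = 2.94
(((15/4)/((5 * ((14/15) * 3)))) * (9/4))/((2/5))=675/448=1.51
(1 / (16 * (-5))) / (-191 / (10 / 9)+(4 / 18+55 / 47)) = 423 / 5769976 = 0.00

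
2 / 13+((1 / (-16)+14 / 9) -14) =-12.35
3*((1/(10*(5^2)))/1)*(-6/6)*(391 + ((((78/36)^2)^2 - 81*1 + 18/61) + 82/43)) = -1136217679/283284000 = -4.01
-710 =-710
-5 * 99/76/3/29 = -165/2204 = -0.07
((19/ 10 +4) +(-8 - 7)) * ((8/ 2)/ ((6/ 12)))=-364/ 5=-72.80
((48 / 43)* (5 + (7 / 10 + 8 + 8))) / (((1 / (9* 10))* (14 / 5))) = 33480 / 43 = 778.60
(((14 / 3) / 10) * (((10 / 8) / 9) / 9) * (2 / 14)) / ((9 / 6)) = 1 / 1458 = 0.00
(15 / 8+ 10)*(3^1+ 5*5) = 665 / 2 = 332.50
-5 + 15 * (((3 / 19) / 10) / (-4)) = -769 / 152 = -5.06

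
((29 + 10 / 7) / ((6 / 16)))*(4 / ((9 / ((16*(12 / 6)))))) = 1154.03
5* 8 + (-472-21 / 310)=-133941 / 310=-432.07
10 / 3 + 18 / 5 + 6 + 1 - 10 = 59 / 15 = 3.93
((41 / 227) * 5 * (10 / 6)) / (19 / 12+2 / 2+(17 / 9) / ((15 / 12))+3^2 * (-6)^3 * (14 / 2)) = -61500 / 555855581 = -0.00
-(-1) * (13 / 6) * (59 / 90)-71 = -37573 / 540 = -69.58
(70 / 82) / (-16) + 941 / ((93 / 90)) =18517795 / 20336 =910.59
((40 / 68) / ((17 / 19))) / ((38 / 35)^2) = 6125 / 10982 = 0.56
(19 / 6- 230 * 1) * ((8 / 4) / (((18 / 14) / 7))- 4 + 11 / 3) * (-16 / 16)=129295 / 54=2394.35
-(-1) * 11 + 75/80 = 191/16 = 11.94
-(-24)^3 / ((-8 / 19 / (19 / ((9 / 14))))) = -970368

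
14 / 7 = 2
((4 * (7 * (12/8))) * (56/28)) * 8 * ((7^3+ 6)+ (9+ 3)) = 242592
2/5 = 0.40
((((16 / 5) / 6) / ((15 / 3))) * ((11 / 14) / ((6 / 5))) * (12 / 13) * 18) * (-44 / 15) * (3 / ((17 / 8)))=-185856 / 38675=-4.81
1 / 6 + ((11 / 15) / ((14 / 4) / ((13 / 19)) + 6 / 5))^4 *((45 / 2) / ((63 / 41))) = 87240180020989 / 515211659818254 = 0.17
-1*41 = -41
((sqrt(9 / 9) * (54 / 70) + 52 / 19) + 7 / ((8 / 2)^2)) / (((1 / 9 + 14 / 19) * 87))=0.05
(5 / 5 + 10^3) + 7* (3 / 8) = 8029 / 8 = 1003.62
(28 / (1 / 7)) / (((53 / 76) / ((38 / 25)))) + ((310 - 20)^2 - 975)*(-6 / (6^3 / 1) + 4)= 15770487103 / 47700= 330618.18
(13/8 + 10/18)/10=157/720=0.22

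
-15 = -15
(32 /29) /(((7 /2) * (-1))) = -0.32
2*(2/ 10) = 2/ 5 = 0.40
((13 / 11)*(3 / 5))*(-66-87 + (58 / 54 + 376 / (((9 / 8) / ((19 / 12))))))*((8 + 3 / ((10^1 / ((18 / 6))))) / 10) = 238.08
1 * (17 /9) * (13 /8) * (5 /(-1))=-1105 /72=-15.35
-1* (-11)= 11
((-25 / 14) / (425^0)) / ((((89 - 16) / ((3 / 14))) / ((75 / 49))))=-5625 / 701092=-0.01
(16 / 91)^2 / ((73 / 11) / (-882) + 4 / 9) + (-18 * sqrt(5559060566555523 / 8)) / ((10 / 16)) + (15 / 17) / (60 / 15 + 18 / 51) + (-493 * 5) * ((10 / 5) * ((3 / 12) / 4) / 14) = -1549681956 * sqrt(6) / 5 - 7169624627 / 329858256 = -759186032.90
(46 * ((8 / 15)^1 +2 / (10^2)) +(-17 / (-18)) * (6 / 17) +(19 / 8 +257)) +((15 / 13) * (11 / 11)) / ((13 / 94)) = 29761393 / 101400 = 293.50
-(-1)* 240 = 240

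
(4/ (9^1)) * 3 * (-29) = -116/ 3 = -38.67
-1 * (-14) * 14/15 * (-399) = -5213.60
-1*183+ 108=-75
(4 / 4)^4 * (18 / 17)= 18 / 17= 1.06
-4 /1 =-4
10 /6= 5 /3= 1.67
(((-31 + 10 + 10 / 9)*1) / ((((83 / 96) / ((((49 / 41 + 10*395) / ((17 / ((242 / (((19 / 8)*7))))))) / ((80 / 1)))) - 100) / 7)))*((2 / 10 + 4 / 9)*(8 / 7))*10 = 52097717191168 / 5079768322095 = 10.26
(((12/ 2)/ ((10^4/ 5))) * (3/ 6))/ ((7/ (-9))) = -27/ 14000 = -0.00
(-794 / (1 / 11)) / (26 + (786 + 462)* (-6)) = 1.17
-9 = -9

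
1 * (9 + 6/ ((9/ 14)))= 55/ 3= 18.33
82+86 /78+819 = 35182 /39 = 902.10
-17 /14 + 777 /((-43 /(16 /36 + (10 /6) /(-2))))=5249 /903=5.81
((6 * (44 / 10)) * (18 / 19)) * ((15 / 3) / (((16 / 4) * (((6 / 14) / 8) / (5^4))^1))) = 6930000 / 19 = 364736.84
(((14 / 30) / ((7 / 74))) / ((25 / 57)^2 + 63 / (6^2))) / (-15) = -106856 / 631075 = -0.17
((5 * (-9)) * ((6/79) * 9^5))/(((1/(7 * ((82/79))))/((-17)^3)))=44960897080260/6241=7204117461.99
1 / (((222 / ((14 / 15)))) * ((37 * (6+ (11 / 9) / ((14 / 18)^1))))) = 49 / 3265065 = 0.00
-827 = -827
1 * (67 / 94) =67 / 94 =0.71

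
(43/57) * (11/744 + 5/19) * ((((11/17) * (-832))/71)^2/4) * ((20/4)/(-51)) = -2211070209920/7483351095981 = -0.30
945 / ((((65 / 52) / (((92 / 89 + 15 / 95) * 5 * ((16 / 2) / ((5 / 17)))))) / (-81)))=-16781113440 / 1691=-9923780.86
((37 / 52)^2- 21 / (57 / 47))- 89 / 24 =-3162373 / 154128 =-20.52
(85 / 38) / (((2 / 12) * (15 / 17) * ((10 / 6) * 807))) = 289 / 25555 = 0.01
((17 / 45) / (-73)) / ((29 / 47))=-799 / 95265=-0.01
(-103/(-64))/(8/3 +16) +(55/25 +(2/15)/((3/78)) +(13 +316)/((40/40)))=3599263/10752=334.75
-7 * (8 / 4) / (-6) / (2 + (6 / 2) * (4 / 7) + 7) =49 / 225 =0.22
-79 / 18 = -4.39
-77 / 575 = -0.13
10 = 10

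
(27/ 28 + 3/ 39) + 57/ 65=3491/ 1820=1.92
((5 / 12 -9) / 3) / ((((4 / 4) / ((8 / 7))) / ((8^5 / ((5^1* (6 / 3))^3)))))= -843776 / 7875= -107.15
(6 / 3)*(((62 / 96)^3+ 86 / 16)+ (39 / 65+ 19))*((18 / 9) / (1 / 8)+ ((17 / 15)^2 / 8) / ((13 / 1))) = 5230332835259 / 6469632000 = 808.44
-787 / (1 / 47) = -36989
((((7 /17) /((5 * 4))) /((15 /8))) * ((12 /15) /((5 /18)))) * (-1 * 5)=-336 /2125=-0.16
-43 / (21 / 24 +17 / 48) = -2064 / 59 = -34.98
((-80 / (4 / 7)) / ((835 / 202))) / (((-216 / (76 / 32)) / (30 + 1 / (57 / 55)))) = 1247855 / 108216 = 11.53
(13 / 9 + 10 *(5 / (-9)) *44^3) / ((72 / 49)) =-23188907 / 72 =-322068.15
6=6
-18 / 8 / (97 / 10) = -45 / 194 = -0.23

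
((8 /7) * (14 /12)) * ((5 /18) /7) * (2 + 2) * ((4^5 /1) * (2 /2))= 40960 /189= 216.72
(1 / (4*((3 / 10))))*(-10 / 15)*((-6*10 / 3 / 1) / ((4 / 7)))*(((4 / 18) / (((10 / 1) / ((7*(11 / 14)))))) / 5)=77 / 162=0.48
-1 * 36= -36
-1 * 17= -17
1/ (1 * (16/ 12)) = 3/ 4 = 0.75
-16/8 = -2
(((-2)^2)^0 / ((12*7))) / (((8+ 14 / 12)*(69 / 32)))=16 / 26565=0.00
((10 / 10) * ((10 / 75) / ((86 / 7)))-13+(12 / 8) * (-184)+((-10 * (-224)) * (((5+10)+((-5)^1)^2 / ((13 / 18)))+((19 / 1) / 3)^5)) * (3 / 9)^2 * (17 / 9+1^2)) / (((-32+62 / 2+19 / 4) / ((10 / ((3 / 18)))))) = 117790572.89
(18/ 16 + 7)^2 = 4225/ 64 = 66.02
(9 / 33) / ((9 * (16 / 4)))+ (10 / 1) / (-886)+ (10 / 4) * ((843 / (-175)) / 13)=-24746369 / 26606580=-0.93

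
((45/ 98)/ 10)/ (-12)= -3/ 784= -0.00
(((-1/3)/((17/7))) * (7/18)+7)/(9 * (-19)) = -6377/156978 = -0.04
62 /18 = 31 /9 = 3.44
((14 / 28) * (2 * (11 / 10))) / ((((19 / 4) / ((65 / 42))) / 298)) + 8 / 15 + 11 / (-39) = 2776427 / 25935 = 107.05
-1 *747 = -747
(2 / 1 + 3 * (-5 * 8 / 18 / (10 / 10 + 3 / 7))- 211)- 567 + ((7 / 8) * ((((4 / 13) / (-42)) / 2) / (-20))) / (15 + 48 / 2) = -189983039 / 243360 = -780.67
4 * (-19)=-76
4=4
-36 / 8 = -9 / 2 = -4.50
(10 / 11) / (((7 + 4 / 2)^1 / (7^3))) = 3430 / 99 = 34.65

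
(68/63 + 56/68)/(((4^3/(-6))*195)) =-1019/1113840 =-0.00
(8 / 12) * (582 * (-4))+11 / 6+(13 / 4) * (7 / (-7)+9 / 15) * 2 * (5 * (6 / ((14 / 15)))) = -68617 / 42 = -1633.74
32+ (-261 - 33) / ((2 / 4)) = -556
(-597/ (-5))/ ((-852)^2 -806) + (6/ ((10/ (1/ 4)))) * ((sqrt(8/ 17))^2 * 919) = 3998200521/ 61633330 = 64.87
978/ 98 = 489/ 49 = 9.98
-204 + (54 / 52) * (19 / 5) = -200.05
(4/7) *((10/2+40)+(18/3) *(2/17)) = 444/17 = 26.12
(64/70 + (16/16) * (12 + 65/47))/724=0.02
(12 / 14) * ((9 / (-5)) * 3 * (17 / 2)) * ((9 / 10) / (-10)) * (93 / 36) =128061 / 14000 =9.15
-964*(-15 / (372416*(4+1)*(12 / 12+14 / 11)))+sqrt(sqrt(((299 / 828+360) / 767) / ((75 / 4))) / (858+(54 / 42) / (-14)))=723 / 211600+7*1681599179^(1 / 4)*sqrt(190)*3^(3 / 4) / 3278925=0.02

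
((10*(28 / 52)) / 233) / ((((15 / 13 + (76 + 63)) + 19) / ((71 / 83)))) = 4970 / 40012391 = 0.00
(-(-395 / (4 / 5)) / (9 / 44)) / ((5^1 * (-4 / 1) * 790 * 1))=-0.15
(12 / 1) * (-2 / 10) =-12 / 5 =-2.40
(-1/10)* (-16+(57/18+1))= 71/60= 1.18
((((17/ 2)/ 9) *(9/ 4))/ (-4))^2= 289/ 1024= 0.28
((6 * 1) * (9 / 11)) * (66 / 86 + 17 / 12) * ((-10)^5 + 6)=-1072134.40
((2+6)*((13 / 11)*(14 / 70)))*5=9.45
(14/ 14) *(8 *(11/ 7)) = 88/ 7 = 12.57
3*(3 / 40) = 9 / 40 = 0.22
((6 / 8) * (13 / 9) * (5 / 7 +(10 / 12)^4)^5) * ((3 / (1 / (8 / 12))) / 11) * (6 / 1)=1959261891111681446875 / 675939603923522813952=2.90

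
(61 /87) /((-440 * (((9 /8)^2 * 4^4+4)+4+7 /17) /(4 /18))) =-1037 /973441260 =-0.00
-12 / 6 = -2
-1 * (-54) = 54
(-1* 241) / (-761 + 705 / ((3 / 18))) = -241 / 3469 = -0.07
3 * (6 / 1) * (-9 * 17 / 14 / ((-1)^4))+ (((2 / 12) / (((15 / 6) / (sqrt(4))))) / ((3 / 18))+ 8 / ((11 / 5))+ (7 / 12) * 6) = -145359 / 770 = -188.78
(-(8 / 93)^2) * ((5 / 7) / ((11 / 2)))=-640 / 665973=-0.00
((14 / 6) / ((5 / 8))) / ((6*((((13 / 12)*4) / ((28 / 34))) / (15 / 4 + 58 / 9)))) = 35966 / 29835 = 1.21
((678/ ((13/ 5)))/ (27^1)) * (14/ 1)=15820/ 117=135.21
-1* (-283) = 283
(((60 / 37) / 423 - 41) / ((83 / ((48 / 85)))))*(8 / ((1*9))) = -1610368 / 6495165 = -0.25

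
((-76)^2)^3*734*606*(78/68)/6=278569521848537088/17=16386442461678652.24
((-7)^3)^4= 13841287201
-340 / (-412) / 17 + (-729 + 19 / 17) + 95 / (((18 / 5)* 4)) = -90927739 / 126072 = -721.24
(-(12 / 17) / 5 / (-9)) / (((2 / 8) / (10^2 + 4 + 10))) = 608 / 85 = 7.15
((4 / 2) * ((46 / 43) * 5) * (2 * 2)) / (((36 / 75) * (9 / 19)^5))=28475138500 / 7617321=3738.21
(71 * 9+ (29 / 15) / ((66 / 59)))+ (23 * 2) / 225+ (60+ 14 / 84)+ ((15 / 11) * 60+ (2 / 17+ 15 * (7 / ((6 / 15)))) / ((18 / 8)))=37852207 / 42075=899.64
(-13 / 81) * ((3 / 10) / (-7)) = 13 / 1890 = 0.01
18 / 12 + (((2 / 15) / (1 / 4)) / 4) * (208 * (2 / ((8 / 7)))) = 1501 / 30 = 50.03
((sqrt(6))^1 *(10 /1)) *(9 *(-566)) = -50940 *sqrt(6) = -124777.01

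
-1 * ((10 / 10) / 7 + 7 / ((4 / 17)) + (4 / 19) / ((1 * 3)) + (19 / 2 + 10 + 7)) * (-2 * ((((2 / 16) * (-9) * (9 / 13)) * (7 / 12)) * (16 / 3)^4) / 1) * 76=-369111040 / 117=-3154795.21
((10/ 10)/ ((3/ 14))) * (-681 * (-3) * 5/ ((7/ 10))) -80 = 68020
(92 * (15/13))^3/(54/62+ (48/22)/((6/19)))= 153753.26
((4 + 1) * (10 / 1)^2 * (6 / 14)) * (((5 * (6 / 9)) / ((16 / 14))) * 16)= 10000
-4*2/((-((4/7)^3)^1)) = 343/8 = 42.88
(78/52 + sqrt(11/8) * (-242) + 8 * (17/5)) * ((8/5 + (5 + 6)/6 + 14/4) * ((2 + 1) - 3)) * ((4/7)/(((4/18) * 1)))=0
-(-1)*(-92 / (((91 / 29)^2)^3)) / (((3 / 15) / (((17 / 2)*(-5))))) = 11628795925550 / 567869252041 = 20.48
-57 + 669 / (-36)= -907 / 12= -75.58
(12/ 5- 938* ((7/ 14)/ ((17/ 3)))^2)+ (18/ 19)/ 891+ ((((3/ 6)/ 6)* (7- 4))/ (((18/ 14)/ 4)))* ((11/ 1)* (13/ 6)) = 111184339/ 8154135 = 13.64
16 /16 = 1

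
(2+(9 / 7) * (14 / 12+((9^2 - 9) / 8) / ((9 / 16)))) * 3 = 1011 / 14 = 72.21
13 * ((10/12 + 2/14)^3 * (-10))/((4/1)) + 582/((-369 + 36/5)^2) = -180964409065/5986458576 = -30.23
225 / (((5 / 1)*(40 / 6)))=27 / 4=6.75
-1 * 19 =-19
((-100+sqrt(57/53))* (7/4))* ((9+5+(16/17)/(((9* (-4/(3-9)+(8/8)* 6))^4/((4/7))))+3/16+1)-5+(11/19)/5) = -18869547451/10465200+18869547451* sqrt(3021)/55465560000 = -1784.38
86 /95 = 0.91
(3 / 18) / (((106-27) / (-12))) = -2 / 79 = -0.03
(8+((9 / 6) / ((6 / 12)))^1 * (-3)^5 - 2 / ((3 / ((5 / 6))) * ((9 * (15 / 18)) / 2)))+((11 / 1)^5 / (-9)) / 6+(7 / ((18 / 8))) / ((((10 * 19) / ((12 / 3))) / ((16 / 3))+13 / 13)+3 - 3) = -63392405 / 17118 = -3703.26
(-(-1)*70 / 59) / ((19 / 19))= 70 / 59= 1.19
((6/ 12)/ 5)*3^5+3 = 273/ 10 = 27.30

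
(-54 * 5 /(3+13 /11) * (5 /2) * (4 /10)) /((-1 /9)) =13365 /23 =581.09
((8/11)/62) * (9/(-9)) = -4/341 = -0.01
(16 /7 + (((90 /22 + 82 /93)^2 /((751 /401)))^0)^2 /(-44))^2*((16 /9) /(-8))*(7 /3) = -2.66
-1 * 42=-42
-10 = -10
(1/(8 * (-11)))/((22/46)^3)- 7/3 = -856397/351384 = -2.44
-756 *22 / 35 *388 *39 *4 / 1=-143814528 / 5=-28762905.60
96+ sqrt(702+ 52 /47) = sqrt(1553162) /47+ 96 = 122.52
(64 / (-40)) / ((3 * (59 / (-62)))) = 0.56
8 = 8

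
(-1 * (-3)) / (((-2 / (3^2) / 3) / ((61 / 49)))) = -4941 / 98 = -50.42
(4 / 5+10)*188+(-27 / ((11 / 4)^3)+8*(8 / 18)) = 121746008 / 59895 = 2032.66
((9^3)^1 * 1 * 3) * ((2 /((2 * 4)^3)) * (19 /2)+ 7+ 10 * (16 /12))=22809681 /512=44550.16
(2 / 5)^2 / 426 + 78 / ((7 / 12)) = 4984214 / 37275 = 133.71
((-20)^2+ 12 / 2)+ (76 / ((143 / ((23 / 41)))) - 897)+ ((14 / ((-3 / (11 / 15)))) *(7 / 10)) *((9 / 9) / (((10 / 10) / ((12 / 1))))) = -228414503 / 439725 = -519.45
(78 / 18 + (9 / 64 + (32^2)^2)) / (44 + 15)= 201327451 / 11328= 17772.55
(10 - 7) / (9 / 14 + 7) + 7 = 791 / 107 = 7.39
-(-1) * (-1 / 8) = -1 / 8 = -0.12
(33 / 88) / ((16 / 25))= 75 / 128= 0.59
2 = 2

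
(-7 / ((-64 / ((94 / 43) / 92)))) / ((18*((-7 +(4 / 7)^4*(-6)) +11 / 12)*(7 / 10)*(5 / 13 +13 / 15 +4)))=-7335055 / 1255500972032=-0.00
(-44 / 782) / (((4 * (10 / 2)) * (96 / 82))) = -451 / 187680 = -0.00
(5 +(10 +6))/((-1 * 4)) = -21/4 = -5.25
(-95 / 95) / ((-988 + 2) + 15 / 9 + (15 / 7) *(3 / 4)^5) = 21504 / 21156169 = 0.00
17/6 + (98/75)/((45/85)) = 7157/1350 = 5.30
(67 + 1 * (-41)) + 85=111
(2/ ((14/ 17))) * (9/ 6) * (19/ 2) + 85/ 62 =31229/ 868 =35.98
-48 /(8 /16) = -96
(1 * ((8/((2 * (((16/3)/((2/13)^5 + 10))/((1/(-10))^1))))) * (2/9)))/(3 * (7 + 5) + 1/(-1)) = -618827/129952550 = -0.00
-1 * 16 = -16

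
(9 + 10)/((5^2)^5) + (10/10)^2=9765644/9765625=1.00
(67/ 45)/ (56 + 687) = 67/ 33435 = 0.00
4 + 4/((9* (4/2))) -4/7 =230/63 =3.65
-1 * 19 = -19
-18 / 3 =-6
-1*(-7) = 7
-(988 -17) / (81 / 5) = -4855 / 81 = -59.94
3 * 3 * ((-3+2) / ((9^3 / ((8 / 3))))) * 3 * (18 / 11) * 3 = -16 / 33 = -0.48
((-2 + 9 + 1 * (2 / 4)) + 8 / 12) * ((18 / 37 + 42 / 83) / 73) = 24892 / 224183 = 0.11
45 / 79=0.57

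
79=79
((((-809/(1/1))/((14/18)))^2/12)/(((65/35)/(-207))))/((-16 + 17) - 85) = 1219298103/10192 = 119632.86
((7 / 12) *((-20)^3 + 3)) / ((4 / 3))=-55979 / 16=-3498.69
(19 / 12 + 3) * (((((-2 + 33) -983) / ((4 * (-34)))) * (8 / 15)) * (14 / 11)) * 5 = 108.89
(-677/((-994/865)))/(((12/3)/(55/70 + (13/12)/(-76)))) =2884104625/25382784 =113.62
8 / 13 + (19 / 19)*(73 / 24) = 1141 / 312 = 3.66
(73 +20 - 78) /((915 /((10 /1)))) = 10 /61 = 0.16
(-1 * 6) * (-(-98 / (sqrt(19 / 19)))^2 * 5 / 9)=96040 / 3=32013.33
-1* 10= -10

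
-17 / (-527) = 1 / 31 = 0.03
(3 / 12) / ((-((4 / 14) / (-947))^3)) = 291302396189 / 32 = 9103199880.91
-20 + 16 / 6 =-52 / 3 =-17.33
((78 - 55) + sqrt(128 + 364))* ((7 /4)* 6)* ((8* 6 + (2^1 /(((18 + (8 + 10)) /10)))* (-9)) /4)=903* sqrt(123) /4 + 20769 /8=5099.81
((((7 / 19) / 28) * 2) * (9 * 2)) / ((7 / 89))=801 / 133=6.02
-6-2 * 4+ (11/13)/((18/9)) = -353/26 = -13.58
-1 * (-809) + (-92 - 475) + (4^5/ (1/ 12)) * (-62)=-761614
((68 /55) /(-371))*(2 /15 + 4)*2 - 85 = -26024807 /306075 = -85.03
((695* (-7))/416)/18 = -4865/7488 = -0.65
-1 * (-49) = 49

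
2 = 2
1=1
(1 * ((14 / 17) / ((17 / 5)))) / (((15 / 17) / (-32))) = -448 / 51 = -8.78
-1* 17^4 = -83521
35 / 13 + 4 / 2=61 / 13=4.69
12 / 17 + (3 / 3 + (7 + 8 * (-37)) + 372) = 1440 / 17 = 84.71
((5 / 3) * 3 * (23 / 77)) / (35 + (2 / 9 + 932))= 207 / 134057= 0.00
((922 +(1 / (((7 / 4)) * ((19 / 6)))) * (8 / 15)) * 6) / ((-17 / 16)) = -58866624 / 11305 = -5207.13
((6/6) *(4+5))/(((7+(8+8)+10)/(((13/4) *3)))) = 117/44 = 2.66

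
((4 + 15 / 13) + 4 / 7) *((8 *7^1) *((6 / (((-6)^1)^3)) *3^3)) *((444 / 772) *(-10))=3469860 / 2509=1382.97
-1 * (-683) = 683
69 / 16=4.31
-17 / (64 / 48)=-51 / 4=-12.75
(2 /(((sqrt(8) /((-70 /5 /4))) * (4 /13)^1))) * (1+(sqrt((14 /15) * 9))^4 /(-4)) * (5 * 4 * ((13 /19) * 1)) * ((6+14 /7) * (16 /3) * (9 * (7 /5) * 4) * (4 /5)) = 5291360256 * sqrt(2) /2375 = 3150784.61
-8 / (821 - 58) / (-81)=8 / 61803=0.00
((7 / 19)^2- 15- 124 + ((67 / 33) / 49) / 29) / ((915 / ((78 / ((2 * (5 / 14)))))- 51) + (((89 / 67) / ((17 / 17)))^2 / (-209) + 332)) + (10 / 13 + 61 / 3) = 3005460933290799 / 145735673158985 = 20.62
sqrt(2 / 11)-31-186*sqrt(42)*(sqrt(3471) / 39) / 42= -31*sqrt(16198) / 91-31 + sqrt(22) / 11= -73.93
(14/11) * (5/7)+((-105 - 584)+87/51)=-128354/187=-686.39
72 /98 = 36 /49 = 0.73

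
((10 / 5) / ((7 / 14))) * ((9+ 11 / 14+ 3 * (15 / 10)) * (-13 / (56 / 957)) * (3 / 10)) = -3808.47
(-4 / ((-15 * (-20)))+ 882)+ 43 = 69374 / 75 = 924.99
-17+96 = 79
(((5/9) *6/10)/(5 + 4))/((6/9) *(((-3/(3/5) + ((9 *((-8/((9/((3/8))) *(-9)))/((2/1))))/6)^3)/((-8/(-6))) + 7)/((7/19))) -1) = 24192/3188179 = 0.01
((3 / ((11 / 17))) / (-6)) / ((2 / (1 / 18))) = -17 / 792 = -0.02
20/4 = 5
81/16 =5.06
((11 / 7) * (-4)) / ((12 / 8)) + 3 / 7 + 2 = -37 / 21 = -1.76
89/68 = 1.31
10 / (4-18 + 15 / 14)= -140 / 181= -0.77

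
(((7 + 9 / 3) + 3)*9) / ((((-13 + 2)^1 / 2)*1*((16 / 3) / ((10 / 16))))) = -1755 / 704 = -2.49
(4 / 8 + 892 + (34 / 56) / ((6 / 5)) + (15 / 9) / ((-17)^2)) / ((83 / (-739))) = -32041196195 / 4029816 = -7951.03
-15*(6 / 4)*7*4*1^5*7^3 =-216090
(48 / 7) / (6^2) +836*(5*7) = 614464 / 21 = 29260.19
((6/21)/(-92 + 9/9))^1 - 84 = -84.00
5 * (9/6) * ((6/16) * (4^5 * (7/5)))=4032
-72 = -72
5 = 5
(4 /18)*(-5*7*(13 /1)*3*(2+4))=-1820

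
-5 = -5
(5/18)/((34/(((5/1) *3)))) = 25/204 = 0.12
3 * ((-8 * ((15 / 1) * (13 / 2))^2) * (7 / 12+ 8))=-3916575 / 2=-1958287.50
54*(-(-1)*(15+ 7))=1188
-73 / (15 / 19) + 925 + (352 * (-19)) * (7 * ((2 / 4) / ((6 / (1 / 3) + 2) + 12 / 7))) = -3682 / 15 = -245.47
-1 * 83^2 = -6889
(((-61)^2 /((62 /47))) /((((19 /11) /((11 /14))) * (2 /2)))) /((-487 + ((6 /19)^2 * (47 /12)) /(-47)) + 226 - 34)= -402065213 /92440264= -4.35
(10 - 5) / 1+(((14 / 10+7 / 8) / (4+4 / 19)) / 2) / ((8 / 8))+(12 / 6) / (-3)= 88387 / 19200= 4.60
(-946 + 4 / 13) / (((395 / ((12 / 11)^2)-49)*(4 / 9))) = -3983256 / 529607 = -7.52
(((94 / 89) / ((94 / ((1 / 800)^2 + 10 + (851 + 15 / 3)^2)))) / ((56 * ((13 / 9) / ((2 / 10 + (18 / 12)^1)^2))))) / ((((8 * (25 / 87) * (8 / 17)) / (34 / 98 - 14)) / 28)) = -103946.22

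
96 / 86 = 1.12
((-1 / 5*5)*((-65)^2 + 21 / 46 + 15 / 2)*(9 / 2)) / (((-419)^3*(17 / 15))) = 6571665 / 28761983069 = 0.00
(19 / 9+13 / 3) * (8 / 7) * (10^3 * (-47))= -21808000 / 63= -346158.73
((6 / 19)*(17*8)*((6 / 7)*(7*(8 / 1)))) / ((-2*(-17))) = 1152 / 19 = 60.63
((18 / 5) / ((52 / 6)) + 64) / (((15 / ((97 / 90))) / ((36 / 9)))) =812278 / 43875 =18.51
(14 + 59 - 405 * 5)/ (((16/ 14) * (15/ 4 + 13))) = -6832/ 67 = -101.97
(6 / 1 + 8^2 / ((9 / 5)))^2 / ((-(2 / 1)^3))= -34969 / 162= -215.86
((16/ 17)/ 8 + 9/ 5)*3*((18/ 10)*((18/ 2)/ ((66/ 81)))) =1069443/ 9350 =114.38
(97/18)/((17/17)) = 97/18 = 5.39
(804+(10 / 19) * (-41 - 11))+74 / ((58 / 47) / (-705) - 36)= 8778055099 / 11332721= 774.58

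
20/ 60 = 1/ 3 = 0.33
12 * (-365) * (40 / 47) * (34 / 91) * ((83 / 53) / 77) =-494414400 / 17454437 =-28.33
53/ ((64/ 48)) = 159/ 4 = 39.75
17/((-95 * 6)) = -17/570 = -0.03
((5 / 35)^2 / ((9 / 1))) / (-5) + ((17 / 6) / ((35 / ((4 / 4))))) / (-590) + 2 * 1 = 5202263 / 2601900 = 2.00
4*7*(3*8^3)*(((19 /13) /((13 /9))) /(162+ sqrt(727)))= 62705664 /226967- 387072*sqrt(727) /226967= 230.29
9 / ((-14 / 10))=-45 / 7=-6.43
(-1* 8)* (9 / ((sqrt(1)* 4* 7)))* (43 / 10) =-387 / 35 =-11.06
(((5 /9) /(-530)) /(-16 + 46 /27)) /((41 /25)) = 75 /1677556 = 0.00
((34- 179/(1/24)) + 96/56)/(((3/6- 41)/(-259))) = -2206828/81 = -27244.79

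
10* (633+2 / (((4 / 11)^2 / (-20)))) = 3305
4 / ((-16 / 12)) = -3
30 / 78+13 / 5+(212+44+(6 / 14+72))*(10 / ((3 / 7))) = 1494932 / 195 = 7666.32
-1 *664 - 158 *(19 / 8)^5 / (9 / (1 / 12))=-1370541229 / 1769472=-774.55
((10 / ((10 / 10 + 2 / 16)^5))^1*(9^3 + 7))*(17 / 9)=4099932160 / 531441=7714.75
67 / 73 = 0.92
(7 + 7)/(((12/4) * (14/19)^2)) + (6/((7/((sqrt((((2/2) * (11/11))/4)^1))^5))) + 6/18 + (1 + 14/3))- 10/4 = 4073/336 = 12.12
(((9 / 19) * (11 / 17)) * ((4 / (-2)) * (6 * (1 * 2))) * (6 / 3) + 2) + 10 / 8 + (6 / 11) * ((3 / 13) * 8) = -1931639 / 184756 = -10.46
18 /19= 0.95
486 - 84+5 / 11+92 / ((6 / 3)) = 4933 / 11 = 448.45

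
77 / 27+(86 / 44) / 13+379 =2949821 / 7722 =382.00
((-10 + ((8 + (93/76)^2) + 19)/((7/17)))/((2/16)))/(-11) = -217627/5054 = -43.06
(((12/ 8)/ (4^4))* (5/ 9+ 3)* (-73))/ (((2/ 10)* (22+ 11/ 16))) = -365/ 1089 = -0.34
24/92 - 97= -2225/23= -96.74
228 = 228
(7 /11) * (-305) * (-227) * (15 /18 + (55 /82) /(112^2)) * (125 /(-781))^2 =2782040796484375 /2957793603072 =940.58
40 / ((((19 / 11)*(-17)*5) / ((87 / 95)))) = -0.25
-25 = -25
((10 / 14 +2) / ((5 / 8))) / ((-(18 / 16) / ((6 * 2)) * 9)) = -4864 / 945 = -5.15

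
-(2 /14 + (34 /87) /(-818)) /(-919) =35464 /228905439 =0.00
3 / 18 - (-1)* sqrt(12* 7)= 1 / 6 + 2* sqrt(21)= 9.33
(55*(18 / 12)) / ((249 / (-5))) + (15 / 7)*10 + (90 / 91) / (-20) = 148964 / 7553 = 19.72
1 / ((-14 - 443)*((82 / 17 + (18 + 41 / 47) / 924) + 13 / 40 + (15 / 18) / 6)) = -22148280 / 53724733087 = -0.00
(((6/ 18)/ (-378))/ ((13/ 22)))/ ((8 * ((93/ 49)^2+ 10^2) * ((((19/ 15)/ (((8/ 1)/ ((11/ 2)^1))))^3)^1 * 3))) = -21952000/ 24154240068387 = -0.00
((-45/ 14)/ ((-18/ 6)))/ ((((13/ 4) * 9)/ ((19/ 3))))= 190/ 819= 0.23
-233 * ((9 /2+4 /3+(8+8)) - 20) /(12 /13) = -462.76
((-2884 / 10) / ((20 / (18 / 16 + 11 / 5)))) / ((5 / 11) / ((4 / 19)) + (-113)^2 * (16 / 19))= -0.00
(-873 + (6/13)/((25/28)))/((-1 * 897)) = 94519/97175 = 0.97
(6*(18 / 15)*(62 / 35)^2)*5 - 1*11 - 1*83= 23234 / 1225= 18.97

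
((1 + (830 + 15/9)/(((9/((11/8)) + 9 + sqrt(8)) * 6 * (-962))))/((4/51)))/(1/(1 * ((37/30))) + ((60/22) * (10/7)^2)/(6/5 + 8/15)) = 11290873 * sqrt(2)/2887889616 + 10074774039/3208766240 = 3.15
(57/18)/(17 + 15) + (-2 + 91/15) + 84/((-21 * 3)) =2719/960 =2.83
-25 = -25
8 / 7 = 1.14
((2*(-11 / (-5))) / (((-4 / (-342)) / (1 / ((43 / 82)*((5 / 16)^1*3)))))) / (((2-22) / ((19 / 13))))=-3907464 / 69875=-55.92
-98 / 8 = -49 / 4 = -12.25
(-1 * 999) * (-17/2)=16983/2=8491.50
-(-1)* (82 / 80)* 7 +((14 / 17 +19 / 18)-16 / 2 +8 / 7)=2.20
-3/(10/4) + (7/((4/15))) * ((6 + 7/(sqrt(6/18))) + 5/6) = 7127/40 + 735 * sqrt(3)/4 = 496.44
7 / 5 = 1.40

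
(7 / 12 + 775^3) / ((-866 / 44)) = -61443937577 / 2598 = -23650476.36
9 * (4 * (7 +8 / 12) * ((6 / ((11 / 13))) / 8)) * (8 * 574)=12357072 / 11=1123370.18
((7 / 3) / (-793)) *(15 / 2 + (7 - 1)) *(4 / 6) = -21 / 793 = -0.03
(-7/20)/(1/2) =-7/10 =-0.70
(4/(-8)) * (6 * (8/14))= -12/7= -1.71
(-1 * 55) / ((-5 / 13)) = 143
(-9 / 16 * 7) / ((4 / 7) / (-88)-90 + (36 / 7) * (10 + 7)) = 4851 / 3176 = 1.53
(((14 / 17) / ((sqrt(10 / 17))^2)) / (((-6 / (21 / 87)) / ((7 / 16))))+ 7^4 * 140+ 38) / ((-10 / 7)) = -32757181919 / 139200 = -235324.58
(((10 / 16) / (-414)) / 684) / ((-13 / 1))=5 / 29450304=0.00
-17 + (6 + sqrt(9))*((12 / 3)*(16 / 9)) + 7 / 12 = 571 / 12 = 47.58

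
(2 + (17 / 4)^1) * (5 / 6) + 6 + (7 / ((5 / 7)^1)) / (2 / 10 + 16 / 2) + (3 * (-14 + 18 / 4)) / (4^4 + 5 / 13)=13438231 / 1093224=12.29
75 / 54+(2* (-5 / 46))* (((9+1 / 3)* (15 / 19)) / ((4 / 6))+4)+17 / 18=-1231 / 1311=-0.94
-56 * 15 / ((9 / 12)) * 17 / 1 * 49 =-932960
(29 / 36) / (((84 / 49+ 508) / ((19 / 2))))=3857 / 256896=0.02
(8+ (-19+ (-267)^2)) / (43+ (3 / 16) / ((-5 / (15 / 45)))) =5702240 / 3439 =1658.11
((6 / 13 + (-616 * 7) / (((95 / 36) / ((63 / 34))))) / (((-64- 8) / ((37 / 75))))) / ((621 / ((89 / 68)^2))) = 3104555575613 / 54258503832000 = 0.06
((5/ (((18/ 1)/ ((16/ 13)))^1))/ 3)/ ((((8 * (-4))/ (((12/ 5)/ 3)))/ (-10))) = 10/ 351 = 0.03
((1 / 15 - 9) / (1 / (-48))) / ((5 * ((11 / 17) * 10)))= 18224 / 1375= 13.25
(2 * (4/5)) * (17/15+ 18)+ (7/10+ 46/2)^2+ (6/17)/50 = 3020783/5100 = 592.31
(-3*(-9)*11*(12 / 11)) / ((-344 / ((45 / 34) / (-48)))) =0.03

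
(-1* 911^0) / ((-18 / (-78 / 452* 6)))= -13 / 226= -0.06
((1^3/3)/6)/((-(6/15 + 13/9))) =-5/166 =-0.03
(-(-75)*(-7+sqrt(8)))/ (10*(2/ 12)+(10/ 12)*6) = -315/ 4+45*sqrt(2)/ 2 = -46.93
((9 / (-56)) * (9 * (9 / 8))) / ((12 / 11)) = -2673 / 1792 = -1.49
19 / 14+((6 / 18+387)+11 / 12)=10909 / 28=389.61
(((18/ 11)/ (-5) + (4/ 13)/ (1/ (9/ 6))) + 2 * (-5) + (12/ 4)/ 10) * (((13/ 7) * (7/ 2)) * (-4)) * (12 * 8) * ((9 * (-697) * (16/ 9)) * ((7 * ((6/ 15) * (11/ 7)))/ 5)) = -29289255936/ 125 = -234314047.49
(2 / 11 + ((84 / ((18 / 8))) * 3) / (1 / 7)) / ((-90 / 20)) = -17252 / 99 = -174.26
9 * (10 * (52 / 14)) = 334.29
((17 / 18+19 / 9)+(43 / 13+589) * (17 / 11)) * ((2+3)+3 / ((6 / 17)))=644745 / 52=12398.94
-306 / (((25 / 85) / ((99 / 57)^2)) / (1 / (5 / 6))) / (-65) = 33989868 / 586625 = 57.94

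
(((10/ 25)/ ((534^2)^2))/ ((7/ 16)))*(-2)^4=32/ 177874253235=0.00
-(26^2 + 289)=-965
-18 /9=-2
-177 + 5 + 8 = -164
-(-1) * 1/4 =1/4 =0.25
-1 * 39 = -39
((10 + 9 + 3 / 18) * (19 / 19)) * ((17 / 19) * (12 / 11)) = 3910 / 209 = 18.71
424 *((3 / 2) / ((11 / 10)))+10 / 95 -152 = 89094 / 209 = 426.29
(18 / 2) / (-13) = -9 / 13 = -0.69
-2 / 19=-0.11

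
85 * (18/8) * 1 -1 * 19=689/4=172.25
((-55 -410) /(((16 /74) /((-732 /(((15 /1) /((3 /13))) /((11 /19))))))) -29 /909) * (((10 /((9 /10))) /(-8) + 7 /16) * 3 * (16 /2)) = -862604878027 /2694276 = -320162.03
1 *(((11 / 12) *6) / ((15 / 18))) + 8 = 73 / 5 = 14.60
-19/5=-3.80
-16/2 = -8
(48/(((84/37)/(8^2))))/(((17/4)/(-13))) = -492544/119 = -4139.03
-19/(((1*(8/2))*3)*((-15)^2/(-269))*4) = 5111/10800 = 0.47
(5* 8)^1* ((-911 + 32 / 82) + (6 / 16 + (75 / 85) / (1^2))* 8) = -25107360 / 697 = -36022.04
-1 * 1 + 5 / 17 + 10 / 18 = -0.15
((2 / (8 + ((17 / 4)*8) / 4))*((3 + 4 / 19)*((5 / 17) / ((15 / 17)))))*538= 131272 / 1881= 69.79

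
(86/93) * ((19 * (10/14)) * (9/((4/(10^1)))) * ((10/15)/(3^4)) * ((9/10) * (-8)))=-32680/1953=-16.73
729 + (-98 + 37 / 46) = 631.80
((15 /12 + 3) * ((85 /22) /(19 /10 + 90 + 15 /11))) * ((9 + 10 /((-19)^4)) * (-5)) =-42370976375 /5347852556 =-7.92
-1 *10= -10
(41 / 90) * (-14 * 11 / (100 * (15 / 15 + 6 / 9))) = -3157 / 7500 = -0.42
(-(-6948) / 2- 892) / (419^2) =0.01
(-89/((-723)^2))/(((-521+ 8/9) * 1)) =89/271877161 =0.00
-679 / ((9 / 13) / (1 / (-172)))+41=72295 / 1548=46.70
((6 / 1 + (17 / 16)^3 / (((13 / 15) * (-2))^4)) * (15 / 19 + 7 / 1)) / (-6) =-141578807879 / 17781850112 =-7.96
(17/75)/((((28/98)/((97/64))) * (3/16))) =11543/1800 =6.41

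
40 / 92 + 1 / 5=73 / 115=0.63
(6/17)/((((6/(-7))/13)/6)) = -546/17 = -32.12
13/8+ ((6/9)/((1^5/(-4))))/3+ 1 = 125/72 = 1.74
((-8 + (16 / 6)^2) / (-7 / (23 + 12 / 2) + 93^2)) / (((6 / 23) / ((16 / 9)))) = -21344 / 30473901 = -0.00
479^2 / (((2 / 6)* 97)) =688323 / 97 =7096.11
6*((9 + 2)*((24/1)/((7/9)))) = 14256/7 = 2036.57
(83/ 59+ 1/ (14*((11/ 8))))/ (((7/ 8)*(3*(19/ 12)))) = 212064/ 604219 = 0.35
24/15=1.60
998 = 998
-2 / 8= -1 / 4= -0.25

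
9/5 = 1.80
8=8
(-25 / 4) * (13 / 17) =-325 / 68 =-4.78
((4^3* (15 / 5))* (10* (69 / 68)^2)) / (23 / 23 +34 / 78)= 2785185 / 2023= 1376.76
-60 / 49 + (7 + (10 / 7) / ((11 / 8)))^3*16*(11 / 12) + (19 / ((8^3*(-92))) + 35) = 44885964058393 / 5864871936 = 7653.36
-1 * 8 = -8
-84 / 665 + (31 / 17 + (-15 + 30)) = 26966 / 1615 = 16.70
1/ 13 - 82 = -1065/ 13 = -81.92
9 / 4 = 2.25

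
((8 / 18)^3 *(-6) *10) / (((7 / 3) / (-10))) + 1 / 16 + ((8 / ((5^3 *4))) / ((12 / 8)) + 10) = 37022971 / 1134000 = 32.65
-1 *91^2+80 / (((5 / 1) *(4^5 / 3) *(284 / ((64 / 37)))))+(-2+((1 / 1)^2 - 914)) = -96631565 / 10508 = -9196.00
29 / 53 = 0.55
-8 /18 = -4 /9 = -0.44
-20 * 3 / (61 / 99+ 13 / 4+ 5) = -6.77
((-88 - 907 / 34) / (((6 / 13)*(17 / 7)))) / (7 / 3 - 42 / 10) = 253435 / 4624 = 54.81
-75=-75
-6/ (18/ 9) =-3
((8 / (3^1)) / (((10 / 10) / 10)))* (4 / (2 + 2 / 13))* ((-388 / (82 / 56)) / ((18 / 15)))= -4035200 / 369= -10935.50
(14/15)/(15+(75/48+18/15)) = 32/609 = 0.05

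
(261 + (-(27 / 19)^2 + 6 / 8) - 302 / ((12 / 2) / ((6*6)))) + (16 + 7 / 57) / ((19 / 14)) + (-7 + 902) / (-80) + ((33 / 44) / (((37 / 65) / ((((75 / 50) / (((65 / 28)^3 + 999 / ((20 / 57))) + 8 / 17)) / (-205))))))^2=-21755333010346598470286653336525 / 14021433694024937724580099248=-1551.58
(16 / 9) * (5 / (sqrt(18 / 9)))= 40 * sqrt(2) / 9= 6.29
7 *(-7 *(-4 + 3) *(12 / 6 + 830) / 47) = 40768 / 47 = 867.40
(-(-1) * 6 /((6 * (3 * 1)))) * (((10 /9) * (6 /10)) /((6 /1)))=1 /27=0.04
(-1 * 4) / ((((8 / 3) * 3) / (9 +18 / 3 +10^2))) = -115 / 2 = -57.50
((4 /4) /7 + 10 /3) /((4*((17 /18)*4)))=219 /952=0.23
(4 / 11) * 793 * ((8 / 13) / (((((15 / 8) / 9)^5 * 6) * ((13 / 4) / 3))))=31086084096 / 446875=69563.27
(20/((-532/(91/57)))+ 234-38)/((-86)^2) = 212203/8009868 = 0.03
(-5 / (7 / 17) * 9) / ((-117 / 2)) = 170 / 91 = 1.87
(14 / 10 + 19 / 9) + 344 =15638 / 45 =347.51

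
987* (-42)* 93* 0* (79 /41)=0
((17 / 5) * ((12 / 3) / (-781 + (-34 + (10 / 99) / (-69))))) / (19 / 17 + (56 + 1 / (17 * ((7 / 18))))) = -7896636 / 27100699375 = -0.00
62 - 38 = 24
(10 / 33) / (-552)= -5 / 9108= -0.00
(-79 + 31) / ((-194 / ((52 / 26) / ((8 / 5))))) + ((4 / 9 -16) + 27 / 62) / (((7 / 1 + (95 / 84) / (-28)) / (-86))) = 27635199478 / 147664749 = 187.15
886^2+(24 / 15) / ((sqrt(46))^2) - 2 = 90274314 / 115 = 784994.03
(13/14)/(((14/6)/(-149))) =-5811/98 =-59.30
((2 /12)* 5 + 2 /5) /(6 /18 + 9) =37 /280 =0.13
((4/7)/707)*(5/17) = 0.00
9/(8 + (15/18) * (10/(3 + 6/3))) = 27/29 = 0.93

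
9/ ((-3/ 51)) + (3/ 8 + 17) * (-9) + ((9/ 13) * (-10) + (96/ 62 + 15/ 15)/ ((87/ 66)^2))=-314.83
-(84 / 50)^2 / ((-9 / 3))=588 / 625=0.94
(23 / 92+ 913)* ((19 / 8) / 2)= 69407 / 64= 1084.48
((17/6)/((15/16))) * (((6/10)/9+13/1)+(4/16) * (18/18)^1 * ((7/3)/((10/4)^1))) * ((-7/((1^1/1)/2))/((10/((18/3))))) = -126616/375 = -337.64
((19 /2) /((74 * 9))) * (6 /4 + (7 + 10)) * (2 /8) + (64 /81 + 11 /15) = 20599 /12960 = 1.59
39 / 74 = 0.53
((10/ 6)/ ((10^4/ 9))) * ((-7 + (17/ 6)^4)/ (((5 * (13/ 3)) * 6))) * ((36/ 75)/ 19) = 0.00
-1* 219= -219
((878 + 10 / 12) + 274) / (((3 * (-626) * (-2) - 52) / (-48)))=-6917 / 463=-14.94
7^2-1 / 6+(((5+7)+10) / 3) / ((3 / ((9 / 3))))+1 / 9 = 1013 / 18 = 56.28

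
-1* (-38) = 38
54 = 54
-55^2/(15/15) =-3025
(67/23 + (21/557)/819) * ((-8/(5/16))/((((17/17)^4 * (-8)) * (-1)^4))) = 23287424/2498145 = 9.32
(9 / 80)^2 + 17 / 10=10961 / 6400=1.71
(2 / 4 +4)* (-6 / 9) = -3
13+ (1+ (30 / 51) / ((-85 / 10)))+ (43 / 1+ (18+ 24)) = 28591 / 289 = 98.93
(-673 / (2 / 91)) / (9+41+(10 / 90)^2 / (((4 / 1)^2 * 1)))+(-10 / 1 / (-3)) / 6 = -356845171 / 583209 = -611.86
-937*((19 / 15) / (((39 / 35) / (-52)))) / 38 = 13118 / 9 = 1457.56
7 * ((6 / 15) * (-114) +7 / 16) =-25291 / 80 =-316.14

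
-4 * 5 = -20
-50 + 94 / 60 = -1453 / 30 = -48.43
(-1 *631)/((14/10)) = -3155/7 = -450.71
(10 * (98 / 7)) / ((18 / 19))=1330 / 9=147.78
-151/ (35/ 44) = -6644/ 35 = -189.83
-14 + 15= 1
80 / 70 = 1.14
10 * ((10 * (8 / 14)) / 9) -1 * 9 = -167 / 63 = -2.65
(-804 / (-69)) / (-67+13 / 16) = -4288 / 24357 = -0.18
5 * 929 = 4645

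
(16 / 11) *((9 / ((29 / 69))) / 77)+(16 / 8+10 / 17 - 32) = -12112588 / 417571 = -29.01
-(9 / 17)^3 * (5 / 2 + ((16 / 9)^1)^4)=-163877 / 88434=-1.85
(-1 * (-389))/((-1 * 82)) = -389/82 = -4.74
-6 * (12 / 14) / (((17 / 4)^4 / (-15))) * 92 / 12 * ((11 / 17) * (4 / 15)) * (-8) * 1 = -24870912 / 9938999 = -2.50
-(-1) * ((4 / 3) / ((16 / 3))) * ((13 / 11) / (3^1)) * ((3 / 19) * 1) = 13 / 836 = 0.02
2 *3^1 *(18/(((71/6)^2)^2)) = 139968/25411681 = 0.01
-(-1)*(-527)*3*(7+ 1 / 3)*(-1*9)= 104346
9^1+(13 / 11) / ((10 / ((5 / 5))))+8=1883 / 110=17.12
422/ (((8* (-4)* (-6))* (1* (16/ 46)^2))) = 18.17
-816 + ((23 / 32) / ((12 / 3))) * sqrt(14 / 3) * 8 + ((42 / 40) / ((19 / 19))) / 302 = -4928619 / 6040 + 23 * sqrt(42) / 48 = -812.89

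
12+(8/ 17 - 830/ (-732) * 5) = 18.14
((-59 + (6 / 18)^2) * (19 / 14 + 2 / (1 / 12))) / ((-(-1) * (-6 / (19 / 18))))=1787425 / 6804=262.70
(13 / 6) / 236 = 13 / 1416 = 0.01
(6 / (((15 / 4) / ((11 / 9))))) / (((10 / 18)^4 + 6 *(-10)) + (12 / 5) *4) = -64152 / 1650247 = -0.04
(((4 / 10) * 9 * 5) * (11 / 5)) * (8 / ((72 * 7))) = 22 / 35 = 0.63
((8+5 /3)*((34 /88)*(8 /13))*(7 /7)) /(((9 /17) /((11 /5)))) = 16762 /1755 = 9.55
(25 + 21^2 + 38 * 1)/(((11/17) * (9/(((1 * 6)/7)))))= 816/11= 74.18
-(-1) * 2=2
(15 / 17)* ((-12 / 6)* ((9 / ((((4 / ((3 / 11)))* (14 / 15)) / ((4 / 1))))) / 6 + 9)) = -2565 / 154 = -16.66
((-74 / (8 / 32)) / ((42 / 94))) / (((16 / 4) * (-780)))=0.21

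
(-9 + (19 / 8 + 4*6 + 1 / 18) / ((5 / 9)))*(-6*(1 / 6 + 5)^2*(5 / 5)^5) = -1482823 / 240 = -6178.43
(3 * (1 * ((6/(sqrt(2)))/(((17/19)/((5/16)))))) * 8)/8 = 855 * sqrt(2)/272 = 4.45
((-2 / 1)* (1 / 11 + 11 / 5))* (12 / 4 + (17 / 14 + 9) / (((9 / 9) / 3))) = -8478 / 55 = -154.15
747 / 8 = 93.38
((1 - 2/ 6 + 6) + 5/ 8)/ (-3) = -175/ 72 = -2.43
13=13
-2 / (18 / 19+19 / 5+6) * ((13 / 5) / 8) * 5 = -1235 / 4084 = -0.30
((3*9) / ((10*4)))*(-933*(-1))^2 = 23503203 / 40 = 587580.08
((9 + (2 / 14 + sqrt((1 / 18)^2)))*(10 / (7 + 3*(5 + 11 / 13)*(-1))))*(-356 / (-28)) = -6704815 / 60417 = -110.98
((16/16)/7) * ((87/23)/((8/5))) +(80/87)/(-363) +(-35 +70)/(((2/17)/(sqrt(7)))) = 13634695/40676328 +595 * sqrt(7)/2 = 787.45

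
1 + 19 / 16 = 35 / 16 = 2.19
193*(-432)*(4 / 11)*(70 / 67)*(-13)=303488640 / 737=411789.20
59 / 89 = 0.66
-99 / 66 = -3 / 2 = -1.50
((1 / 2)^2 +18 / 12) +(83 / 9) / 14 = 607 / 252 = 2.41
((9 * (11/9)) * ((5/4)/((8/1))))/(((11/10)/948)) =5925/4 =1481.25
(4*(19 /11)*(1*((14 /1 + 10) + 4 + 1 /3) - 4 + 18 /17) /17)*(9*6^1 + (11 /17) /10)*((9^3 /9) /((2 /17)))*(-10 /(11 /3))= -36635417910 /34969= -1047654.15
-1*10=-10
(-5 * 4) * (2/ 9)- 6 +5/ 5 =-85/ 9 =-9.44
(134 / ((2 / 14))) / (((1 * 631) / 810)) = 759780 / 631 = 1204.09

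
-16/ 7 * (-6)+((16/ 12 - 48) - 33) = -1385/ 21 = -65.95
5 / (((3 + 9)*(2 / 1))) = 5 / 24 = 0.21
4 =4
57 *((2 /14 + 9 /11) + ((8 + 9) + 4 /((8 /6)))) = 91998 /77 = 1194.78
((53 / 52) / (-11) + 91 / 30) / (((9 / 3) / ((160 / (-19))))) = -201848 / 24453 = -8.25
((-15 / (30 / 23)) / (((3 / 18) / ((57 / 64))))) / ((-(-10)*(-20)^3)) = 3933 / 5120000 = 0.00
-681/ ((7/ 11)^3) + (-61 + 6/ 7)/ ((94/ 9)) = -85388295/ 32242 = -2648.36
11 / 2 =5.50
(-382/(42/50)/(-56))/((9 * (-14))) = -4775/74088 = -0.06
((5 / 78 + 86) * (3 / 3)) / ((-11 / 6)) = -6713 / 143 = -46.94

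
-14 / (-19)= 14 / 19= 0.74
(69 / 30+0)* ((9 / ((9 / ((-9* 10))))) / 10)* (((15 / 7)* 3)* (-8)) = 7452 / 7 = 1064.57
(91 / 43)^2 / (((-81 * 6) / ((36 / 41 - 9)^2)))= -11336689 / 18649014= -0.61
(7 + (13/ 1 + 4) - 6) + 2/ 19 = 344/ 19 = 18.11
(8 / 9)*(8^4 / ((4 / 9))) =8192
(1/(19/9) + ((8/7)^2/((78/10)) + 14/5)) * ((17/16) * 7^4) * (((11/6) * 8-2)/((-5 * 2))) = -520392593/46800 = -11119.50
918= 918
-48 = -48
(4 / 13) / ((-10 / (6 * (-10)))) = 1.85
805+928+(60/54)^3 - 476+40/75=4588709/3645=1258.91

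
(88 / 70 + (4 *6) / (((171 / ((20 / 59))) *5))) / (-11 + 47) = 37273 / 1059345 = 0.04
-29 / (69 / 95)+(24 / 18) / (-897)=-107449 / 2691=-39.93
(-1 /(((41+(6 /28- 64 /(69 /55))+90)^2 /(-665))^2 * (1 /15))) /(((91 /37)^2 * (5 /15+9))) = -17290742644733071500 /6088190019574934943529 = -0.00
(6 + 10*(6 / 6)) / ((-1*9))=-16 / 9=-1.78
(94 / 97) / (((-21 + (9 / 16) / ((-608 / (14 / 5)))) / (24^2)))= -438927360 / 16515317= -26.58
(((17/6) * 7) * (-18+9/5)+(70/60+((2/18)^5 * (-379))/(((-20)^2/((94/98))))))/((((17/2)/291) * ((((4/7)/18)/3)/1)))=-35939437071701/34700400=-1035706.71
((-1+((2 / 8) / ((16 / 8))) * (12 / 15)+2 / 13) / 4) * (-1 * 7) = 679 / 520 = 1.31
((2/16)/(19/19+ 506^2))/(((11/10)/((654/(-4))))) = -0.00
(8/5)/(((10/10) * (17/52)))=416/85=4.89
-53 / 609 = -0.09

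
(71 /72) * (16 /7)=142 /63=2.25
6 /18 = 1 /3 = 0.33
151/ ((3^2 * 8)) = 151/ 72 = 2.10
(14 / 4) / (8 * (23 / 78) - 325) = -0.01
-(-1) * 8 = 8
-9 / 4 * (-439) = 3951 / 4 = 987.75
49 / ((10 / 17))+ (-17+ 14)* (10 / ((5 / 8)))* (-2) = 1793 / 10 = 179.30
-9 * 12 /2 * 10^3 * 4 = -216000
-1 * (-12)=12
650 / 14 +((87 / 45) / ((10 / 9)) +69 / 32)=281819 / 5600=50.32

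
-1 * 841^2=-707281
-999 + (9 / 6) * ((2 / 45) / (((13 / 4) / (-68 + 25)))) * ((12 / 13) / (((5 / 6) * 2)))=-4222839 / 4225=-999.49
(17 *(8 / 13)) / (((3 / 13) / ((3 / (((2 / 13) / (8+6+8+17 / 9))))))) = 190060 / 9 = 21117.78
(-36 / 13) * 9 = -324 / 13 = -24.92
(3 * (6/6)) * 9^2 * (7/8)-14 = 198.62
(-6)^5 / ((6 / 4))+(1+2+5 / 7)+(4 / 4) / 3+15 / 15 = -108758 / 21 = -5178.95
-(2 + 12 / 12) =-3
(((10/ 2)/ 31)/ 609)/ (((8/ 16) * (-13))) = -10/ 245427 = -0.00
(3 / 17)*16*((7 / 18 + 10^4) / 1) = 1440056 / 51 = 28236.39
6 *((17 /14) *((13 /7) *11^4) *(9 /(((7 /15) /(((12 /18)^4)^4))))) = 1060261396480 /182284263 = 5816.53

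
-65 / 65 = -1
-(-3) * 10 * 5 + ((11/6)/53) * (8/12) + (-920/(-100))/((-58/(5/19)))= 39419140/262827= 149.98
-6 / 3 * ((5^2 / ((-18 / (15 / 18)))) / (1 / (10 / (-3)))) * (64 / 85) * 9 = -8000 / 153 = -52.29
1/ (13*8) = 0.01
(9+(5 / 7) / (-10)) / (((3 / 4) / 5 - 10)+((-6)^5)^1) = -1250 / 1090019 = -0.00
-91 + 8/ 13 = -1175/ 13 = -90.38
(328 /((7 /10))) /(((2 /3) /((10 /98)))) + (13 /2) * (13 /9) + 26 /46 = 11597903 /142002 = 81.67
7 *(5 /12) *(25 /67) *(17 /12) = 14875 /9648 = 1.54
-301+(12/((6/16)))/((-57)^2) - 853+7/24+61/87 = -869092495/753768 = -1153.00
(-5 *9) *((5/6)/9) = -25/6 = -4.17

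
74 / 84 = 37 / 42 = 0.88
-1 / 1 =-1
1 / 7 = 0.14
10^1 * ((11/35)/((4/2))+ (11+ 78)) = 6241/7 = 891.57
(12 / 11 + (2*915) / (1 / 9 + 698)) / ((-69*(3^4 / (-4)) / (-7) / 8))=-0.15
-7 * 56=-392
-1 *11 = -11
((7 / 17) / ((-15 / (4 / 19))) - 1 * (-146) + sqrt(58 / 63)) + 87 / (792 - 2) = sqrt(406) / 21 + 111844339 / 765510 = 147.06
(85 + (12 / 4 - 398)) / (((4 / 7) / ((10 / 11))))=-5425 / 11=-493.18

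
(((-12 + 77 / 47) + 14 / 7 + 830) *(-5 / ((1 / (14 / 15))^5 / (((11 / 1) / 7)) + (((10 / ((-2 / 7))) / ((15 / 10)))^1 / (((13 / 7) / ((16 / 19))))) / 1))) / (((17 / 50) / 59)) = 71343363376084800 / 968914509839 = 73632.26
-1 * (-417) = 417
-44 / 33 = -1.33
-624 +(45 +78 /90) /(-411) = -3847648 /6165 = -624.11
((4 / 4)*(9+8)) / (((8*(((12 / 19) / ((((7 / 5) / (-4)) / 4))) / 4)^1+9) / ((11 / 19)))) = -1309 / 723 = -1.81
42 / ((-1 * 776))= -21 / 388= -0.05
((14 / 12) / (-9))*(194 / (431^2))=-679 / 5015547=-0.00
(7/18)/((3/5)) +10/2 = 305/54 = 5.65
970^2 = 940900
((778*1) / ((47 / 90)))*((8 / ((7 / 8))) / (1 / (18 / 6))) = 13443840 / 329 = 40862.74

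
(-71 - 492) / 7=-563 / 7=-80.43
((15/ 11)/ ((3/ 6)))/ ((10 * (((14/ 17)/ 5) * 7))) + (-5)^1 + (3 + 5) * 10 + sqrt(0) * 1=75.24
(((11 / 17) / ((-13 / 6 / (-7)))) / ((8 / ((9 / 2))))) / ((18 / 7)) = 1617 / 3536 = 0.46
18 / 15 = 6 / 5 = 1.20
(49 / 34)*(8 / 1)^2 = 92.24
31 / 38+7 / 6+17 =18.98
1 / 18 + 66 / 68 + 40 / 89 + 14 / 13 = 451847 / 177021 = 2.55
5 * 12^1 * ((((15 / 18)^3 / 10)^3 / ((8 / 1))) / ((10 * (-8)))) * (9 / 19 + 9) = -78125 / 453869568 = -0.00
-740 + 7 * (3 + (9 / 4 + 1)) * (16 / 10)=-670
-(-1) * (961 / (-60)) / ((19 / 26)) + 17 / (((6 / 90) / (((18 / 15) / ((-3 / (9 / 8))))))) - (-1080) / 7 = 140593 / 7980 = 17.62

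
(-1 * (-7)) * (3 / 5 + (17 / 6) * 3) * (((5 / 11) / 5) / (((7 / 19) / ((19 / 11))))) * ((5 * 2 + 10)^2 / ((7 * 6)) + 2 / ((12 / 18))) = 1234259 / 3630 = 340.02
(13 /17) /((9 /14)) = 182 /153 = 1.19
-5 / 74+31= 2289 / 74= 30.93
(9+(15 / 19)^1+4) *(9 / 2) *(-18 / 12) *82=-145017 / 19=-7632.47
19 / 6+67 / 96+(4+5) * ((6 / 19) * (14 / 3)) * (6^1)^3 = 5232521 / 1824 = 2868.71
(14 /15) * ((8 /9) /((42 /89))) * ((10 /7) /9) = 1424 /5103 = 0.28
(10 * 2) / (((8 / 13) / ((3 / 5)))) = 39 / 2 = 19.50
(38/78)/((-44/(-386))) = 3667/858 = 4.27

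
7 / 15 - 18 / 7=-221 / 105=-2.10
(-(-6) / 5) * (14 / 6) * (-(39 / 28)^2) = -1521 / 280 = -5.43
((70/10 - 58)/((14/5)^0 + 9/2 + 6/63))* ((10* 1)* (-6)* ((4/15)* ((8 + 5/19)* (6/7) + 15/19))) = 5126112/4465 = 1148.07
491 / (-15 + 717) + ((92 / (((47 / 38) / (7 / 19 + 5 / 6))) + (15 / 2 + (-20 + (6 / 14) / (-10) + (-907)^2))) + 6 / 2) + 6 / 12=475040215282 / 577395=822730.05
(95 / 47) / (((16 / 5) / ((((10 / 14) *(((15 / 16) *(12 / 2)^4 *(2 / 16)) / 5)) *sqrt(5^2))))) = 2885625 / 42112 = 68.52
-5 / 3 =-1.67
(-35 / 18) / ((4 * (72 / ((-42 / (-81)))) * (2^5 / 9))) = -245 / 248832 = -0.00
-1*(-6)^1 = 6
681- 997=-316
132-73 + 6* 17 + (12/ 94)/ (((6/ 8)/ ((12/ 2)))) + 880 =48975/ 47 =1042.02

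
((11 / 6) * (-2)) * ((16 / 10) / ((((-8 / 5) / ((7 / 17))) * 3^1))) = 0.50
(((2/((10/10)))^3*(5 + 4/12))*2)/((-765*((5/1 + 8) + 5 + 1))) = -256/43605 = -0.01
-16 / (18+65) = -16 / 83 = -0.19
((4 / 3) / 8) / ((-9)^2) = 1 / 486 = 0.00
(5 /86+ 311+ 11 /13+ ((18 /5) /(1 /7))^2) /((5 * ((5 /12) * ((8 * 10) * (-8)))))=-79401279 /111800000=-0.71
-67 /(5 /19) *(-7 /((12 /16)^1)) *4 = 142576 /15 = 9505.07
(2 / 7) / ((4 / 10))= 5 / 7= 0.71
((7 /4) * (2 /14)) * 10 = 5 /2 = 2.50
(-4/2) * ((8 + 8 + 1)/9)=-34/9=-3.78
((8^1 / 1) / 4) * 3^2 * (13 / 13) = 18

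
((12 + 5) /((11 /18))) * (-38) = -11628 /11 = -1057.09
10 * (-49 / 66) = -245 / 33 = -7.42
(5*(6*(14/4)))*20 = 2100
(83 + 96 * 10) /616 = 149 /88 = 1.69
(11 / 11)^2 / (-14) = -1 / 14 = -0.07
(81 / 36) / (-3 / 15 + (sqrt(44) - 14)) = -3195 / 15764 - 225*sqrt(11) / 7882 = -0.30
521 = 521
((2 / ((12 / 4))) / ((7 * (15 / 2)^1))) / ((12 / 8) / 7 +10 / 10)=8 / 765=0.01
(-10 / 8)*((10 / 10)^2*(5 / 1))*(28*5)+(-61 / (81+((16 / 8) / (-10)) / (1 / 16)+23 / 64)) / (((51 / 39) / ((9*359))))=-132437465 / 47243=-2803.32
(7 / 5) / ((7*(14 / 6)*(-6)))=-1 / 70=-0.01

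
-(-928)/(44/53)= 12296/11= 1117.82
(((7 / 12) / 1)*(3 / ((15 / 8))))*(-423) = -394.80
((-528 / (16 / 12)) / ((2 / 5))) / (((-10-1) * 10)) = 9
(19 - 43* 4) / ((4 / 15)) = -2295 / 4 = -573.75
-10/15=-0.67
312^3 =30371328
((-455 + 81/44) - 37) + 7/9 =-193795/396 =-489.38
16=16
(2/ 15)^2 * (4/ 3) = 16/ 675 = 0.02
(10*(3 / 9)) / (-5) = -2 / 3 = -0.67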